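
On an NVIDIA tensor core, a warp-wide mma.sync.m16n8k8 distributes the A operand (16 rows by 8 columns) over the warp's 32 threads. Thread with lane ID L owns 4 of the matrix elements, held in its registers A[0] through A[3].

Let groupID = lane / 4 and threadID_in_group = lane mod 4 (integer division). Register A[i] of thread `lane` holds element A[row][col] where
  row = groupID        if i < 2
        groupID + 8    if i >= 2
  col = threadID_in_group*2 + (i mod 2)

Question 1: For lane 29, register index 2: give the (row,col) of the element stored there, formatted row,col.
15,2

L=29->gid=29>>2=7, tid=29&3=1
[2]->row 7+8=15  col 1·2+0=2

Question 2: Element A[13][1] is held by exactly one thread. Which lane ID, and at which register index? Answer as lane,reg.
20,3

r=13⇒gr=5,Rb=1  c=1⇒th=0,odd=1
L=5*4+0=20  i=1*2+1=3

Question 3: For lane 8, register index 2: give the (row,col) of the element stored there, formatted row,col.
lane 8->8/4=2, 8 mod 4=0
i=2  r:2+8->10  c:2·0+0->0

10,0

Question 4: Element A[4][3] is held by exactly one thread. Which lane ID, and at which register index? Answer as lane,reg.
r=4->g=4,rb=0  c=3->t=1,b0=1
L=4*4+1=17  i=0*2+1=1

17,1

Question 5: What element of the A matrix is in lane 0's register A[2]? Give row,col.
lane 0: gr=0 (0/4), th=0 (0%4)
i=2: r=0+8=8, c=0*2+0=0

8,0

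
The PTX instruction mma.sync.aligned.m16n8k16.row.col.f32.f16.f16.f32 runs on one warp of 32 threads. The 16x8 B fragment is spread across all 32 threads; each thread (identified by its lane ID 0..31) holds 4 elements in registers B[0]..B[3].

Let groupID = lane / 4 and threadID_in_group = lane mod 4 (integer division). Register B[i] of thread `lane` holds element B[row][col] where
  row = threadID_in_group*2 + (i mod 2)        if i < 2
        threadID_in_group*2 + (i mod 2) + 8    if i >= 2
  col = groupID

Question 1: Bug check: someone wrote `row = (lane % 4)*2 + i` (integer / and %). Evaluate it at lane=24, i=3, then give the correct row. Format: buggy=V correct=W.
`(lane % 4)*2 + i`[24,3]->3
lane 24: gid=6 (24/4), tid=0 (24%4)
i=3: r=0*2+1+8=9, c=gid=6
row: 3 vs 9

buggy=3 correct=9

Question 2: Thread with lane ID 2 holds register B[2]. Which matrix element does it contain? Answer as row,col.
lane 2⇒2/4=0, 2 mod 4=2
i=2  r:2·2+0+8⇒12  c:0

12,0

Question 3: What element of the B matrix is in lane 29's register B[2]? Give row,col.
lane 29: gid=7 (29/4), tid=1 (29%4)
i=2: r=1*2+0+8=10, c=gid=7

10,7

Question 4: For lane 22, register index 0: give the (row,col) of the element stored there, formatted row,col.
4,5

lane 22->22/4=5, 22 mod 4=2
i=0  r:2·2+0+0->4  c:5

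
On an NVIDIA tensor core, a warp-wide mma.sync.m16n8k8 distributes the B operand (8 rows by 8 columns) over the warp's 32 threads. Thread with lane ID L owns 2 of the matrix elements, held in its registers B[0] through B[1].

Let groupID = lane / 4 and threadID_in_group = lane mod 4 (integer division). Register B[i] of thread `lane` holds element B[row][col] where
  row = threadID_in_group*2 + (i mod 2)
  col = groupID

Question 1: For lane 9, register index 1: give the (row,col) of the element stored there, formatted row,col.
L=9→G=9>>2=2, T=9&3=1
[1]→row 1·2+1=3  col G=2

3,2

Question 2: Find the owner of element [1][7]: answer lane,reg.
28,1

c=7→G=7  r=1→T=0,p=1
L=7*4+0=28  i=1=1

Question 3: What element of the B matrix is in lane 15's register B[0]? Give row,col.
15: gid=3,tid=3
[0] (3*2+0,3) = (6,3)

6,3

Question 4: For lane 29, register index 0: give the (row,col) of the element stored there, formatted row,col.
29: gr=7,th=1
[0] (1*2+0,7) = (2,7)

2,7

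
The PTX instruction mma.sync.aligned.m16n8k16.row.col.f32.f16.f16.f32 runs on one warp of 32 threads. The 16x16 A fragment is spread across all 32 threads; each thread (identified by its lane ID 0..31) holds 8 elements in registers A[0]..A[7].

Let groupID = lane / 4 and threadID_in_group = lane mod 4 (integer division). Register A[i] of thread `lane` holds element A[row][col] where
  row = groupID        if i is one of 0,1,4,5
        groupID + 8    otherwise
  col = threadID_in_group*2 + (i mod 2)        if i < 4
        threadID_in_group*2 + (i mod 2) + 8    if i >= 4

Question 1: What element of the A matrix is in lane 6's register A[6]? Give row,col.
9,12

6: grp=1,tig=2
[6] (1+8,2*2+0+8) = (9,12)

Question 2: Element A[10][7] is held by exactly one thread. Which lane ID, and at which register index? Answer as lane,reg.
r:10=>grp=2,rB=1  c:7=>cB=0,tig=3,lo=1
L=2*4+3=11  i=0*4+1*2+1=3

11,3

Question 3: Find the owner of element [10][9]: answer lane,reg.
8,7

r=10→G=2,rhi=1  c=9→chi=1,T=0,p=1
L=2*4+0=8  i=1*4+1*2+1=7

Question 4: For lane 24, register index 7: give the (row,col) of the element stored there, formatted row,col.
lane 24->24/4=6, 24 mod 4=0
i=7  r:6+8->14  c:2·0+1+8->9

14,9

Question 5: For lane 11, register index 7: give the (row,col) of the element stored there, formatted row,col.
11: g=2,t=3
[7] (2+8,3*2+1+8) = (10,15)

10,15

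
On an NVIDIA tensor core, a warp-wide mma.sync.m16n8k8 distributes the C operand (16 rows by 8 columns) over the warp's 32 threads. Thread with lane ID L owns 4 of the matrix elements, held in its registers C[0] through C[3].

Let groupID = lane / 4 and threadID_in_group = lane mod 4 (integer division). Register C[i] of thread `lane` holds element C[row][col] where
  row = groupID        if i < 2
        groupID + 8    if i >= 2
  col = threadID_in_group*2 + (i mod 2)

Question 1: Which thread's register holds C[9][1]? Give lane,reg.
r=9→G=1,rhi=1  c=1→T=0,p=1
L=1*4+0=4  i=1*2+1=3

4,3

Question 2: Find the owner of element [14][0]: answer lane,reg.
24,2

r=14→G=6,rhi=1  c=0→T=0,p=0
L=6*4+0=24  i=1*2+0=2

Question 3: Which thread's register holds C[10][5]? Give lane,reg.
r:10=>grp=2,rB=1  c:5=>tig=2,lo=1
L=2*4+2=10  i=1*2+1=3

10,3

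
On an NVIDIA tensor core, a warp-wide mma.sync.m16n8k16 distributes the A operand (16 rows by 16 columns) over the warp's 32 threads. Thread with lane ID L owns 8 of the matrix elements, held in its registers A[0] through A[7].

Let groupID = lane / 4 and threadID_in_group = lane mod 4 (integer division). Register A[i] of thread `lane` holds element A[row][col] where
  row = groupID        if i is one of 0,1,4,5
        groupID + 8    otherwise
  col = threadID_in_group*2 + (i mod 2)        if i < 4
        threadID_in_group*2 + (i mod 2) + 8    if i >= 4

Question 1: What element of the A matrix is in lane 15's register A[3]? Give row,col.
lane 15⇒15/4=3, 15 mod 4=3
i=3  r:3+8⇒11  c:2·3+1+0⇒7

11,7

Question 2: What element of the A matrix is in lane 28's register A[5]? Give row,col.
7,9

lane 28: g=7 (28/4), t=0 (28%4)
i=5: r=7+0=7, c=0*2+1+8=9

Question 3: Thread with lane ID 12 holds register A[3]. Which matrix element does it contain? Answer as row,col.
11,1

lane 12=>12/4=3, 12 mod 4=0
i=3  r:3+8=>11  c:2·0+1+0=>1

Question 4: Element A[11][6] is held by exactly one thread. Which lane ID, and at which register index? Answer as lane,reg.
15,2

r=11->g=3,rb=1  c=6->cb=0,t=3,b0=0
L=3*4+3=15  i=0*4+1*2+0=2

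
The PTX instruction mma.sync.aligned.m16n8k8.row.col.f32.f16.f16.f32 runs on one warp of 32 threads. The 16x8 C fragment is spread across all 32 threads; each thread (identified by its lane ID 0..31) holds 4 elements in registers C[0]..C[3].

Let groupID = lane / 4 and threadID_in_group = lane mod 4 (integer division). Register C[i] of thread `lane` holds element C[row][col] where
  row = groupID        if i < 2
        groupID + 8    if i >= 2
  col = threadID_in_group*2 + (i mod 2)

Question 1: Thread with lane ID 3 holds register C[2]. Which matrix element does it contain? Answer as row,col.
8,6

lane 3: G=0 (3/4), T=3 (3%4)
i=2: r=0+8=8, c=3*2+0=6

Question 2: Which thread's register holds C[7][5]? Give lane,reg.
r: 7->gid=7,r8=0  c: 5->tid=2,i&1=1
L=7*4+2=30  i=0*2+1=1

30,1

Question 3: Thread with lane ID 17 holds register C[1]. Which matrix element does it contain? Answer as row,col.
L=17=>grp=17>>2=4, tig=17&3=1
[1]=>row 4+0=4  col 1·2+1=3

4,3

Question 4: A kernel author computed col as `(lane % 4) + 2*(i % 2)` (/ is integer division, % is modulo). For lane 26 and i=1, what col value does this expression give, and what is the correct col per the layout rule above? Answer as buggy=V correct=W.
`(lane % 4) + 2*(i % 2)`[26,1]->4
L=26->g=26>>2=6, t=26&3=2
[1]->row 6+0=6  col 2·2+1=5
col: 4 vs 5

buggy=4 correct=5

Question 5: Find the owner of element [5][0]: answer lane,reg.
20,0

r:5=>grp=5,rB=0  c:0=>tig=0,lo=0
L=5*4+0=20  i=0*2+0=0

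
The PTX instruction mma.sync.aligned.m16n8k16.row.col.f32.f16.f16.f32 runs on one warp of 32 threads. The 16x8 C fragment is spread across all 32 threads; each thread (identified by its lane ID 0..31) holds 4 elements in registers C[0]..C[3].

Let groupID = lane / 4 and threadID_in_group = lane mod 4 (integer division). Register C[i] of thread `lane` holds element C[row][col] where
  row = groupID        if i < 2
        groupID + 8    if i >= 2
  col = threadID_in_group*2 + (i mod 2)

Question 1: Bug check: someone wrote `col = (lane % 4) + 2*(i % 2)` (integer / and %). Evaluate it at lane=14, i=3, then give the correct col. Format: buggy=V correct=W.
`(lane % 4) + 2*(i % 2)`[14,3]⇒4
L=14⇒gr=14>>2=3, th=14&3=2
[3]⇒row 3+8=11  col 2·2+1=5
col: 4 vs 5

buggy=4 correct=5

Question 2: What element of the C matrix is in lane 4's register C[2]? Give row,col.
9,0

L=4->gid=4>>2=1, tid=4&3=0
[2]->row 1+8=9  col 0·2+0=0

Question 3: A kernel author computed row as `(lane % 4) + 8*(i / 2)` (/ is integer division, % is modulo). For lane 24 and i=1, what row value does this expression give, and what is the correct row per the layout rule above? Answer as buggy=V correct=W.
`(lane % 4) + 8*(i / 2)`[24,1]=>0
lane 24=>24/4=6, 24 mod 4=0
i=1  r:6+0=>6  c:2·0+1=>1
row: 0 vs 6

buggy=0 correct=6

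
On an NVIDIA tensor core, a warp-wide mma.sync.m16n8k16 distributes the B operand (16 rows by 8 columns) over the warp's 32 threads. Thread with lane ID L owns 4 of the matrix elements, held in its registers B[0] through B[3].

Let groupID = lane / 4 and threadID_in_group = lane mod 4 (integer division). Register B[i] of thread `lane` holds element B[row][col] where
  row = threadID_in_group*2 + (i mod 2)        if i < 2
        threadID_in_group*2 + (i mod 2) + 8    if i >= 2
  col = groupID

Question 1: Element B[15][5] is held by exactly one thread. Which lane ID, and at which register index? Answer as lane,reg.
23,3

c:5=>grp=5  r:15=>rB=1,tig=3,lo=1
L=5*4+3=23  i=1*2+1=3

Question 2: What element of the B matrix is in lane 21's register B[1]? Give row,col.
L=21⇒gr=21>>2=5, th=21&3=1
[1]⇒row 1·2+1+0=3  col gr=5

3,5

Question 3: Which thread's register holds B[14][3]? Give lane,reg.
15,2

c:3=>grp=3  r:14=>rB=1,tig=3,lo=0
L=3*4+3=15  i=1*2+0=2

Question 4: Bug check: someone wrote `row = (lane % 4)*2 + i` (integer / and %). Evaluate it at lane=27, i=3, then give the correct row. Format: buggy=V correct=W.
`(lane % 4)*2 + i`[27,3]=>9
lane 27=>27/4=6, 27 mod 4=3
i=3  r:2·3+1+8=>15  c:6
row: 9 vs 15

buggy=9 correct=15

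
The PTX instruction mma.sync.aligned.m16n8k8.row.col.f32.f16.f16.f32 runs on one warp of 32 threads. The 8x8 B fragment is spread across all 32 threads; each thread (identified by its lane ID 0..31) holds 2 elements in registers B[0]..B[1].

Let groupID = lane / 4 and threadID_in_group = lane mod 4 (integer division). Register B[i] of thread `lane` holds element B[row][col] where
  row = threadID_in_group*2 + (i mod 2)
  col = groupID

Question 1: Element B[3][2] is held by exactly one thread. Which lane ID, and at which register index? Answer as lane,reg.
c=2⇒gr=2  r=3⇒th=1,odd=1
L=2*4+1=9  i=1=1

9,1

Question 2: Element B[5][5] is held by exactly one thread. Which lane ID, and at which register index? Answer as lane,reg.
c: 5->gid=5  r: 5->tid=2,i&1=1
L=5*4+2=22  i=1=1

22,1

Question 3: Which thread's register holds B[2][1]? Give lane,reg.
5,0

c: 1->gid=1  r: 2->tid=1,i&1=0
L=1*4+1=5  i=0=0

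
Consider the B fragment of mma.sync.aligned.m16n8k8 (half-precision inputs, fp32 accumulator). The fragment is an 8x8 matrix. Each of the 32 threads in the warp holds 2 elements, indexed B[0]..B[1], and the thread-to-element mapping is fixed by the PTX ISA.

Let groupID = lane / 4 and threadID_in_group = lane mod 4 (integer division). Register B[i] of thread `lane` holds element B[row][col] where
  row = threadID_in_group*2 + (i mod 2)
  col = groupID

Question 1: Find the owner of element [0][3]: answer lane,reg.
12,0

c: 3->gid=3  r: 0->tid=0,i&1=0
L=3*4+0=12  i=0=0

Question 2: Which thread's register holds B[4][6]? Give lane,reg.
26,0

c: 6->gid=6  r: 4->tid=2,i&1=0
L=6*4+2=26  i=0=0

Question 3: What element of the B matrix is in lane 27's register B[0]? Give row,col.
6,6

27: g=6,t=3
[0] (3*2+0,6) = (6,6)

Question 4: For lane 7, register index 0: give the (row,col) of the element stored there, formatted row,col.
lane 7: gid=1 (7/4), tid=3 (7%4)
i=0: r=3*2+0=6, c=gid=1

6,1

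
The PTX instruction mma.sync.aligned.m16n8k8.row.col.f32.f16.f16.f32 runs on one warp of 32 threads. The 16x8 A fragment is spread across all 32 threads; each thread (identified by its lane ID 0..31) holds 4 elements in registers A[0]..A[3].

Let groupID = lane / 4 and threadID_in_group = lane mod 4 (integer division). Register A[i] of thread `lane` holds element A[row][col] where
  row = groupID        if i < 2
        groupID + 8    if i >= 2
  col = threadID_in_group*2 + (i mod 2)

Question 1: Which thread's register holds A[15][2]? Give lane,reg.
r=15⇒gr=7,Rb=1  c=2⇒th=1,odd=0
L=7*4+1=29  i=1*2+0=2

29,2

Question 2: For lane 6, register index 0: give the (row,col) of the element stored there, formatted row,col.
1,4

lane 6: gid=1 (6/4), tid=2 (6%4)
i=0: r=1+0=1, c=2*2+0=4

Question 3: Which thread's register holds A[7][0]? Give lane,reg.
r:7=>grp=7,rB=0  c:0=>tig=0,lo=0
L=7*4+0=28  i=0*2+0=0

28,0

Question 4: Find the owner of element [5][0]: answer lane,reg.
r=5→G=5,rhi=0  c=0→T=0,p=0
L=5*4+0=20  i=0*2+0=0

20,0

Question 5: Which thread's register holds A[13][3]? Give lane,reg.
21,3

r:13=>grp=5,rB=1  c:3=>tig=1,lo=1
L=5*4+1=21  i=1*2+1=3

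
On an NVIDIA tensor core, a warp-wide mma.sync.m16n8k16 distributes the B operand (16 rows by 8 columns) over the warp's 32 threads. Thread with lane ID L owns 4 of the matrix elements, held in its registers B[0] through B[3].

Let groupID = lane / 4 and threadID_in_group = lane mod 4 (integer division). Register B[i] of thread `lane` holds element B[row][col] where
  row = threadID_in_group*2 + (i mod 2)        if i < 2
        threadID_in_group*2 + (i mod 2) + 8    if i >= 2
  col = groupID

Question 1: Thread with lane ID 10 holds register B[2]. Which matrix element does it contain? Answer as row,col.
12,2

10: gid=2,tid=2
[2] (2*2+0+8,2) = (12,2)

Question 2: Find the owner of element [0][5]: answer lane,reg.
20,0

c=5→G=5  r=0→rhi=0,T=0,p=0
L=5*4+0=20  i=0*2+0=0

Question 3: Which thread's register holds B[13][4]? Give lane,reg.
c: 4->gid=4  r: 13->r8=1,tid=2,i&1=1
L=4*4+2=18  i=1*2+1=3

18,3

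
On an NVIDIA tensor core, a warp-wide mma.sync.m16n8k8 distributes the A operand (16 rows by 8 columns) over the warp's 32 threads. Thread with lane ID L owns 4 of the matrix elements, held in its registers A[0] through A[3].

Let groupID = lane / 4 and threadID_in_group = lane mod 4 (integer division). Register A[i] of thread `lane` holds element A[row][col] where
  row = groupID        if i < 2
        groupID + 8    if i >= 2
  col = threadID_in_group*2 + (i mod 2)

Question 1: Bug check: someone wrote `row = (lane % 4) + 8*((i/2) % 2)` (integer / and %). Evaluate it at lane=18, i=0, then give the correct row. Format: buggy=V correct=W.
buggy=2 correct=4

`(lane % 4) + 8*((i/2) % 2)`[18,0]→2
lane 18→18/4=4, 18 mod 4=2
i=0  r:4+0→4  c:2·2+0→4
row: 2 vs 4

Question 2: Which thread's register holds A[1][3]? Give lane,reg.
r=1->g=1,rb=0  c=3->t=1,b0=1
L=1*4+1=5  i=0*2+1=1

5,1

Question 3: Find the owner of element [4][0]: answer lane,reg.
r=4→G=4,rhi=0  c=0→T=0,p=0
L=4*4+0=16  i=0*2+0=0

16,0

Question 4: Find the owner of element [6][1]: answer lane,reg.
24,1

r=6→G=6,rhi=0  c=1→T=0,p=1
L=6*4+0=24  i=0*2+1=1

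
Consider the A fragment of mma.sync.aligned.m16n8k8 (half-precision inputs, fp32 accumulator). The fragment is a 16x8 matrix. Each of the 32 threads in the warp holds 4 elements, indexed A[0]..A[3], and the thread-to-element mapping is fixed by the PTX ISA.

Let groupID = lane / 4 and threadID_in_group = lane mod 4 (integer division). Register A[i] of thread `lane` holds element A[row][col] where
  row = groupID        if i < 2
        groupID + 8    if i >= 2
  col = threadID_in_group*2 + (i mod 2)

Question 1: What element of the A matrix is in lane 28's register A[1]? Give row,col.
7,1

lane 28→28/4=7, 28 mod 4=0
i=1  r:7+0→7  c:2·0+1→1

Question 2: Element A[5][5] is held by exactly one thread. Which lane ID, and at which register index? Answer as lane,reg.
r:5=>grp=5,rB=0  c:5=>tig=2,lo=1
L=5*4+2=22  i=0*2+1=1

22,1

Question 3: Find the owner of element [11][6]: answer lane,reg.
15,2

r: 11->gid=3,r8=1  c: 6->tid=3,i&1=0
L=3*4+3=15  i=1*2+0=2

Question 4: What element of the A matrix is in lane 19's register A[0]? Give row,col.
lane 19: grp=4 (19/4), tig=3 (19%4)
i=0: r=4+0=4, c=3*2+0=6

4,6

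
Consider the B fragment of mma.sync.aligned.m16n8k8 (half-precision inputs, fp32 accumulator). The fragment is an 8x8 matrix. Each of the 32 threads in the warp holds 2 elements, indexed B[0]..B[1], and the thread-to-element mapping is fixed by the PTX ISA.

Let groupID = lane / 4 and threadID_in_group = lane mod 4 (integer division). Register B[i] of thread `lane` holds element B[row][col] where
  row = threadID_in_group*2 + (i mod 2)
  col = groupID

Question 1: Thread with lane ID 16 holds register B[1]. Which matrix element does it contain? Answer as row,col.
1,4

L=16->gid=16>>2=4, tid=16&3=0
[1]->row 0·2+1=1  col gid=4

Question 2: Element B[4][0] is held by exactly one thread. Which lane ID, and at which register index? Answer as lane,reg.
2,0

c=0→G=0  r=4→T=2,p=0
L=0*4+2=2  i=0=0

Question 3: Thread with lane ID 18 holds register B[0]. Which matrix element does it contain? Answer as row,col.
18: g=4,t=2
[0] (2*2+0,4) = (4,4)

4,4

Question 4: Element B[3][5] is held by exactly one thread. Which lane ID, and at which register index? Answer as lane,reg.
c: 5->gid=5  r: 3->tid=1,i&1=1
L=5*4+1=21  i=1=1

21,1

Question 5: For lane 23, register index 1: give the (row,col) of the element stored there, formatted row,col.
lane 23->23/4=5, 23 mod 4=3
i=1  r:2·3+1->7  c:5

7,5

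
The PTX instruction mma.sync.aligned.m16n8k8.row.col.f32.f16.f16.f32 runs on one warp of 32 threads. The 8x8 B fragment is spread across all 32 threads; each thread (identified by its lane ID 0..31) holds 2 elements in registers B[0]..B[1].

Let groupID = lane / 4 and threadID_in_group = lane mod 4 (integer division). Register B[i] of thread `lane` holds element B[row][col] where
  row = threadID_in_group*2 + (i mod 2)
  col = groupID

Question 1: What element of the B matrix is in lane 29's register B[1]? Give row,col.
lane 29->29/4=7, 29 mod 4=1
i=1  r:2·1+1->3  c:7

3,7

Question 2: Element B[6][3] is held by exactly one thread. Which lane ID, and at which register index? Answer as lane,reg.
15,0

c=3→G=3  r=6→T=3,p=0
L=3*4+3=15  i=0=0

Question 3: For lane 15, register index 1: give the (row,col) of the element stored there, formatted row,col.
7,3

L=15=>grp=15>>2=3, tig=15&3=3
[1]=>row 3·2+1=7  col grp=3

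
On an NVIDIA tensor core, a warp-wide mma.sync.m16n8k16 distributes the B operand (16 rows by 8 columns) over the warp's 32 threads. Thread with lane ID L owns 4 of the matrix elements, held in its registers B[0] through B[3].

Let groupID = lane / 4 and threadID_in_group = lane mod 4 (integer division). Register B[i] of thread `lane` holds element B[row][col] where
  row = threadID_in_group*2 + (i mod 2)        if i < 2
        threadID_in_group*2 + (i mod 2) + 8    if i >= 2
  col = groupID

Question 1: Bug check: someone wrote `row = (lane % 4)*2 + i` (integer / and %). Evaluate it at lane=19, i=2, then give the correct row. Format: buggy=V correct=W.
buggy=8 correct=14

`(lane % 4)*2 + i`[19,2]⇒8
L=19⇒gr=19>>2=4, th=19&3=3
[2]⇒row 3·2+0+8=14  col gr=4
row: 8 vs 14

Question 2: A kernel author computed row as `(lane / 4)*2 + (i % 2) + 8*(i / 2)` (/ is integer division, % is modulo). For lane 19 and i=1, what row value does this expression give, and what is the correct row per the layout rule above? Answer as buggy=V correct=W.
`(lane / 4)*2 + (i % 2) + 8*(i / 2)`[19,1]->9
19: gid=4,tid=3
[1] (3*2+1+0,4) = (7,4)
row: 9 vs 7

buggy=9 correct=7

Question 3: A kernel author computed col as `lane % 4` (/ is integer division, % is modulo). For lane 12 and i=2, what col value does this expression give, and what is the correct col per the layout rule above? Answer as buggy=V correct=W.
`lane % 4`[12,2]->0
lane 12: g=3 (12/4), t=0 (12%4)
i=2: r=0*2+0+8=8, c=g=3
col: 0 vs 3

buggy=0 correct=3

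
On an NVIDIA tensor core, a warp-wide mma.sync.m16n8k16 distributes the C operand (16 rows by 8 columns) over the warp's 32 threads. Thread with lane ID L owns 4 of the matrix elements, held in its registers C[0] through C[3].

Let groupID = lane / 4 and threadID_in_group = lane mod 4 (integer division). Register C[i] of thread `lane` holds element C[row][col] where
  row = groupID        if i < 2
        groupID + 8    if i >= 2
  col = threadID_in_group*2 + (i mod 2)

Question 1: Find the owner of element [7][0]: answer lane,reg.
28,0

r: 7->gid=7,r8=0  c: 0->tid=0,i&1=0
L=7*4+0=28  i=0*2+0=0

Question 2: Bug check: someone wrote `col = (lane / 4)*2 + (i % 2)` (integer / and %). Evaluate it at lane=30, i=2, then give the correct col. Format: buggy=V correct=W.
buggy=14 correct=4

`(lane / 4)*2 + (i % 2)`[30,2]->14
L=30->g=30>>2=7, t=30&3=2
[2]->row 7+8=15  col 2·2+0=4
col: 14 vs 4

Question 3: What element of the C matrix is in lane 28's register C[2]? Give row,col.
15,0

lane 28=>28/4=7, 28 mod 4=0
i=2  r:7+8=>15  c:2·0+0=>0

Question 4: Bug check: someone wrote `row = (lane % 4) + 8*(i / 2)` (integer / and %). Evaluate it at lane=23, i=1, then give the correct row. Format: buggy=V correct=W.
buggy=3 correct=5

`(lane % 4) + 8*(i / 2)`[23,1]->3
L=23->gid=23>>2=5, tid=23&3=3
[1]->row 5+0=5  col 3·2+1=7
row: 3 vs 5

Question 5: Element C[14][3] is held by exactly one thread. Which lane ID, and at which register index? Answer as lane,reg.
r=14->g=6,rb=1  c=3->t=1,b0=1
L=6*4+1=25  i=1*2+1=3

25,3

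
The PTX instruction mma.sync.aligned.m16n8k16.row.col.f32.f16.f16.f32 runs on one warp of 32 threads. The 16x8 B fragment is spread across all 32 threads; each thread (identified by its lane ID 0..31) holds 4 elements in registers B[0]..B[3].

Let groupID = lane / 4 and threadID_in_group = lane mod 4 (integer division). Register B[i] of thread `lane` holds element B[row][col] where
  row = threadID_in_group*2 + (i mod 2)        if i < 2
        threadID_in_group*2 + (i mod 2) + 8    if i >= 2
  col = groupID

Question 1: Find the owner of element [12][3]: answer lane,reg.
14,2

c:3=>grp=3  r:12=>rB=1,tig=2,lo=0
L=3*4+2=14  i=1*2+0=2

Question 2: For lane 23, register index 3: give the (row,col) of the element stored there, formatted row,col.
lane 23→23/4=5, 23 mod 4=3
i=3  r:2·3+1+8→15  c:5

15,5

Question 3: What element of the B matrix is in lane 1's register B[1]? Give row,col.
3,0

1: G=0,T=1
[1] (1*2+1+0,0) = (3,0)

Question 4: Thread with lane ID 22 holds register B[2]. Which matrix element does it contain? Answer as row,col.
12,5

lane 22: grp=5 (22/4), tig=2 (22%4)
i=2: r=2*2+0+8=12, c=grp=5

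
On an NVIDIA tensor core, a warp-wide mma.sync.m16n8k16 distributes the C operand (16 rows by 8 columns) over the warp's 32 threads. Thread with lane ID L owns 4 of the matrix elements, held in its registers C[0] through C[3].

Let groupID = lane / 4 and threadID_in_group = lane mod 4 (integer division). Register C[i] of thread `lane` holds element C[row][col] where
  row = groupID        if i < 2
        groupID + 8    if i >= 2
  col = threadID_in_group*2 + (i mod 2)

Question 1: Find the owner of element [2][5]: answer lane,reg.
10,1

r=2⇒gr=2,Rb=0  c=5⇒th=2,odd=1
L=2*4+2=10  i=0*2+1=1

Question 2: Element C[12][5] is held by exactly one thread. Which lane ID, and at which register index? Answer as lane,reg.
r=12->g=4,rb=1  c=5->t=2,b0=1
L=4*4+2=18  i=1*2+1=3

18,3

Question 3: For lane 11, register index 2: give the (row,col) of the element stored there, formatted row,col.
10,6

11: gr=2,th=3
[2] (2+8,3*2+0) = (10,6)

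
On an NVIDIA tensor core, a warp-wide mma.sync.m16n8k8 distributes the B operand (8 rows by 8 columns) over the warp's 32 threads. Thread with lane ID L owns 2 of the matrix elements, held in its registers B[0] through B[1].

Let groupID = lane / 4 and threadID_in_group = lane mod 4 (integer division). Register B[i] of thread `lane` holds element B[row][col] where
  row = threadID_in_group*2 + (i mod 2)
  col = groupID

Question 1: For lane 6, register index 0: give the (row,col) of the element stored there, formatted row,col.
4,1

lane 6->6/4=1, 6 mod 4=2
i=0  r:2·2+0->4  c:1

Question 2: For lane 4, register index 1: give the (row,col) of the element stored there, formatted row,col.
lane 4=>4/4=1, 4 mod 4=0
i=1  r:2·0+1=>1  c:1

1,1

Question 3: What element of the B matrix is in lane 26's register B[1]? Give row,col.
5,6

lane 26: gr=6 (26/4), th=2 (26%4)
i=1: r=2*2+1=5, c=gr=6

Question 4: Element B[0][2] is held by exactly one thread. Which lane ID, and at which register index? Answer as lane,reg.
8,0

c:2=>grp=2  r:0=>tig=0,lo=0
L=2*4+0=8  i=0=0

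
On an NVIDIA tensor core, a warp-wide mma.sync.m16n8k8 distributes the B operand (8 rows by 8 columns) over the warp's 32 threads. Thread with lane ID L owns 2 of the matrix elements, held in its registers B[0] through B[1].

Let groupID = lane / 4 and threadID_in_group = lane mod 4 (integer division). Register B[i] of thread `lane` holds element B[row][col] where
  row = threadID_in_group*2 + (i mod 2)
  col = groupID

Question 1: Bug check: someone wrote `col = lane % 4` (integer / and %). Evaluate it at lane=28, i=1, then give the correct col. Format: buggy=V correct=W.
`lane % 4`[28,1]⇒0
lane 28: gr=7 (28/4), th=0 (28%4)
i=1: r=0*2+1=1, c=gr=7
col: 0 vs 7

buggy=0 correct=7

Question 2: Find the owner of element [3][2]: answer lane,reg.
9,1

c=2→G=2  r=3→T=1,p=1
L=2*4+1=9  i=1=1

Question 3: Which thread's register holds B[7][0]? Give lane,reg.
c=0→G=0  r=7→T=3,p=1
L=0*4+3=3  i=1=1

3,1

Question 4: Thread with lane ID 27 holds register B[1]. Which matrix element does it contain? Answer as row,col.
7,6

lane 27⇒27/4=6, 27 mod 4=3
i=1  r:2·3+1⇒7  c:6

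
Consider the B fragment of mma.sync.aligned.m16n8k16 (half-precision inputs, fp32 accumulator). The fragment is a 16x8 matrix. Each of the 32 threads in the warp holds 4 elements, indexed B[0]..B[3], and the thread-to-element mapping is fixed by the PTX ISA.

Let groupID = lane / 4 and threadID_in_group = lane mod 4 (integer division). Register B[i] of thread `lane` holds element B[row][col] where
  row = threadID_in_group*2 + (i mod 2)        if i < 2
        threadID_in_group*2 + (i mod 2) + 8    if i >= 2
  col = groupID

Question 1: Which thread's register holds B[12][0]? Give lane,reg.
2,2

c:0=>grp=0  r:12=>rB=1,tig=2,lo=0
L=0*4+2=2  i=1*2+0=2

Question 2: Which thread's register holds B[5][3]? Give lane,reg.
14,1

c:3=>grp=3  r:5=>rB=0,tig=2,lo=1
L=3*4+2=14  i=0*2+1=1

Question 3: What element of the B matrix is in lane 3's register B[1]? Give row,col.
lane 3: g=0 (3/4), t=3 (3%4)
i=1: r=3*2+1+0=7, c=g=0

7,0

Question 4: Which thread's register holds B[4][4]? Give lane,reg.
18,0

c: 4->gid=4  r: 4->r8=0,tid=2,i&1=0
L=4*4+2=18  i=0*2+0=0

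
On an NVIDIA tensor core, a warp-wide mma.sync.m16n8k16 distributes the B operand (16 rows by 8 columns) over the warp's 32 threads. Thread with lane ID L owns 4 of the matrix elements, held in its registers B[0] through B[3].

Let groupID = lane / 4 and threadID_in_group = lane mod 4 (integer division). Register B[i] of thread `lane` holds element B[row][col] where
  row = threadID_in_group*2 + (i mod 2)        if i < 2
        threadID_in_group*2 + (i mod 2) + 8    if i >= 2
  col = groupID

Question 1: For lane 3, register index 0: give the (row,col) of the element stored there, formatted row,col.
lane 3->3/4=0, 3 mod 4=3
i=0  r:2·3+0+0->6  c:0

6,0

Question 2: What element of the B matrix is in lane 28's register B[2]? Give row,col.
8,7

lane 28=>28/4=7, 28 mod 4=0
i=2  r:2·0+0+8=>8  c:7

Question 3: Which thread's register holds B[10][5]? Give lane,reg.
c=5->g=5  r=10->rb=1,t=1,b0=0
L=5*4+1=21  i=1*2+0=2

21,2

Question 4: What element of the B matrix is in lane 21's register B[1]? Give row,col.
3,5

L=21->g=21>>2=5, t=21&3=1
[1]->row 1·2+1+0=3  col g=5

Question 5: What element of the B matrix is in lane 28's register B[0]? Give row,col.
0,7

28: grp=7,tig=0
[0] (0*2+0+0,7) = (0,7)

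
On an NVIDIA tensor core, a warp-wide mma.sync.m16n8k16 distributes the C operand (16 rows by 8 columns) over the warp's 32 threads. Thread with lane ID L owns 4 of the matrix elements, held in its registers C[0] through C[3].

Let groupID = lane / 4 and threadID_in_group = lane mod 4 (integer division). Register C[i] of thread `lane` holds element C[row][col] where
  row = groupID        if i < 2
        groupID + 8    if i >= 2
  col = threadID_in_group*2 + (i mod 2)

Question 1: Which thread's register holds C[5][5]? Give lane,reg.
22,1

r:5=>grp=5,rB=0  c:5=>tig=2,lo=1
L=5*4+2=22  i=0*2+1=1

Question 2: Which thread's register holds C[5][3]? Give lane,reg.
21,1

r: 5->gid=5,r8=0  c: 3->tid=1,i&1=1
L=5*4+1=21  i=0*2+1=1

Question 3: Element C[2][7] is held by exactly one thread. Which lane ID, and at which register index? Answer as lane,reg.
11,1

r=2⇒gr=2,Rb=0  c=7⇒th=3,odd=1
L=2*4+3=11  i=0*2+1=1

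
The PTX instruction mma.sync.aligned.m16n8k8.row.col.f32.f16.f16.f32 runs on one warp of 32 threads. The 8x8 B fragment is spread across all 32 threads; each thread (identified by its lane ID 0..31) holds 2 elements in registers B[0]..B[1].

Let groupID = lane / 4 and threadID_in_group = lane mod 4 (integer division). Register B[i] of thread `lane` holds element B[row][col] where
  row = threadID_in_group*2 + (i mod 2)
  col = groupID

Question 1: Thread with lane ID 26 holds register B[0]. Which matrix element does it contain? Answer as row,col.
4,6

L=26->gid=26>>2=6, tid=26&3=2
[0]->row 2·2+0=4  col gid=6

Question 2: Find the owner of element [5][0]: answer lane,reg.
c=0⇒gr=0  r=5⇒th=2,odd=1
L=0*4+2=2  i=1=1

2,1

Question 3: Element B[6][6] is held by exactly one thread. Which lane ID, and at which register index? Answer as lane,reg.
c:6=>grp=6  r:6=>tig=3,lo=0
L=6*4+3=27  i=0=0

27,0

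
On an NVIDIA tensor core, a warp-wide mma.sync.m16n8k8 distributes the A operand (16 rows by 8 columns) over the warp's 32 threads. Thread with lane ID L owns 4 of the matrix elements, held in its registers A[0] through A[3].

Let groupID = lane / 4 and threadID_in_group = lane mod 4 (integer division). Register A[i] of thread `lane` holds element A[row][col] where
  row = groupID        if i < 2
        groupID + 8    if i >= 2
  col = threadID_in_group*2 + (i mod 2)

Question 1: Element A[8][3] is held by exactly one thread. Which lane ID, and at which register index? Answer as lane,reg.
1,3

r=8⇒gr=0,Rb=1  c=3⇒th=1,odd=1
L=0*4+1=1  i=1*2+1=3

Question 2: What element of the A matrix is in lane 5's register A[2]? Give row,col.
5: gid=1,tid=1
[2] (1+8,1*2+0) = (9,2)

9,2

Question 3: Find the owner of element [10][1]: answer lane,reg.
8,3

r: 10->gid=2,r8=1  c: 1->tid=0,i&1=1
L=2*4+0=8  i=1*2+1=3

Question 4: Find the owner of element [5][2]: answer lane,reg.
21,0

r: 5->gid=5,r8=0  c: 2->tid=1,i&1=0
L=5*4+1=21  i=0*2+0=0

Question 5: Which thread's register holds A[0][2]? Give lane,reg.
1,0

r=0->g=0,rb=0  c=2->t=1,b0=0
L=0*4+1=1  i=0*2+0=0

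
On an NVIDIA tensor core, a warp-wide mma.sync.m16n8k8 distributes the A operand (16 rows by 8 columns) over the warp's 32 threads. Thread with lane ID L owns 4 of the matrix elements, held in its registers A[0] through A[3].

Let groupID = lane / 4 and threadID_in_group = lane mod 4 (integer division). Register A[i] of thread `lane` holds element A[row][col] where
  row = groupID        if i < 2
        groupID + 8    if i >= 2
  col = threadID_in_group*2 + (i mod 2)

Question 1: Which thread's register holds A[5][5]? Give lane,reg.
22,1

r=5⇒gr=5,Rb=0  c=5⇒th=2,odd=1
L=5*4+2=22  i=0*2+1=1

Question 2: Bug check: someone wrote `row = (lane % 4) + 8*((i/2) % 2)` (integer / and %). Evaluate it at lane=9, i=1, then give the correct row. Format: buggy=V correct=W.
`(lane % 4) + 8*((i/2) % 2)`[9,1]→1
lane 9→9/4=2, 9 mod 4=1
i=1  r:2+0→2  c:2·1+1→3
row: 1 vs 2

buggy=1 correct=2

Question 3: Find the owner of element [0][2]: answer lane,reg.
1,0

r:0=>grp=0,rB=0  c:2=>tig=1,lo=0
L=0*4+1=1  i=0*2+0=0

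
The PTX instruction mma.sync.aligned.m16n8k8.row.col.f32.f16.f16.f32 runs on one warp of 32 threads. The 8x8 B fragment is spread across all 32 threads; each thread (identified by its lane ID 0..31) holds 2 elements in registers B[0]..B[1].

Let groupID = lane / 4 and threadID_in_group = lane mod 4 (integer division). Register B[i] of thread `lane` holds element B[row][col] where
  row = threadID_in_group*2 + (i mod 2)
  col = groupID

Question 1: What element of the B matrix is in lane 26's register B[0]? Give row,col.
4,6

lane 26->26/4=6, 26 mod 4=2
i=0  r:2·2+0->4  c:6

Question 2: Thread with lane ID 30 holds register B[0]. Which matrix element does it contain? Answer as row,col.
lane 30: G=7 (30/4), T=2 (30%4)
i=0: r=2*2+0=4, c=G=7

4,7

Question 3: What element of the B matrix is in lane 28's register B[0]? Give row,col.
L=28=>grp=28>>2=7, tig=28&3=0
[0]=>row 0·2+0=0  col grp=7

0,7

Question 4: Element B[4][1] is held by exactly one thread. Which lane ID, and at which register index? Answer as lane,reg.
c=1→G=1  r=4→T=2,p=0
L=1*4+2=6  i=0=0

6,0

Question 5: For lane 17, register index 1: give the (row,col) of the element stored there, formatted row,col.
lane 17: gid=4 (17/4), tid=1 (17%4)
i=1: r=1*2+1=3, c=gid=4

3,4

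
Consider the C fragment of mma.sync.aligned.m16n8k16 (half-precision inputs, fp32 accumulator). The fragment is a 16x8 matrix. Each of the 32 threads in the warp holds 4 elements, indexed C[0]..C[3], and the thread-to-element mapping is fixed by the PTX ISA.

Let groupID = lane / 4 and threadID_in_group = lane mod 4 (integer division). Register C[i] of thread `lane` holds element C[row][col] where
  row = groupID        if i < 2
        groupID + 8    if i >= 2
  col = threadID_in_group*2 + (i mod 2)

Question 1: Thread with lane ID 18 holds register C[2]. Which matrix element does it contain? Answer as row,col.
12,4

lane 18->18/4=4, 18 mod 4=2
i=2  r:4+8->12  c:2·2+0->4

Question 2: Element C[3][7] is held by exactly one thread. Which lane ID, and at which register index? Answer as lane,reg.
r: 3->gid=3,r8=0  c: 7->tid=3,i&1=1
L=3*4+3=15  i=0*2+1=1

15,1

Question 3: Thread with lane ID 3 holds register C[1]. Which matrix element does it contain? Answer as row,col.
0,7

L=3=>grp=3>>2=0, tig=3&3=3
[1]=>row 0+0=0  col 3·2+1=7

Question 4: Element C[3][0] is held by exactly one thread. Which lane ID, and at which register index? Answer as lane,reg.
12,0

r=3->g=3,rb=0  c=0->t=0,b0=0
L=3*4+0=12  i=0*2+0=0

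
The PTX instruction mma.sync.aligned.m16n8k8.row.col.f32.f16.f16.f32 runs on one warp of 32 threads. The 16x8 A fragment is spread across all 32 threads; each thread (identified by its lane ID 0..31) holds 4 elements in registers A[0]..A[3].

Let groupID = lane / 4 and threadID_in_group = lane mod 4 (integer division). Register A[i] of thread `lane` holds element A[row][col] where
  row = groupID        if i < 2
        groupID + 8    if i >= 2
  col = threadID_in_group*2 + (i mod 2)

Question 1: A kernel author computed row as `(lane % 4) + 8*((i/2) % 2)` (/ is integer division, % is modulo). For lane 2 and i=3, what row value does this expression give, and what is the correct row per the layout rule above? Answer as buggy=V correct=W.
buggy=10 correct=8

`(lane % 4) + 8*((i/2) % 2)`[2,3]->10
2: g=0,t=2
[3] (0+8,2*2+1) = (8,5)
row: 10 vs 8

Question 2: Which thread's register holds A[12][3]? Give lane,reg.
r:12=>grp=4,rB=1  c:3=>tig=1,lo=1
L=4*4+1=17  i=1*2+1=3

17,3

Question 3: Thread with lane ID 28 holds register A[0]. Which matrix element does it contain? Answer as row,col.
L=28=>grp=28>>2=7, tig=28&3=0
[0]=>row 7+0=7  col 0·2+0=0

7,0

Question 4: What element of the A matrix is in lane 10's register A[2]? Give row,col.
lane 10=>10/4=2, 10 mod 4=2
i=2  r:2+8=>10  c:2·2+0=>4

10,4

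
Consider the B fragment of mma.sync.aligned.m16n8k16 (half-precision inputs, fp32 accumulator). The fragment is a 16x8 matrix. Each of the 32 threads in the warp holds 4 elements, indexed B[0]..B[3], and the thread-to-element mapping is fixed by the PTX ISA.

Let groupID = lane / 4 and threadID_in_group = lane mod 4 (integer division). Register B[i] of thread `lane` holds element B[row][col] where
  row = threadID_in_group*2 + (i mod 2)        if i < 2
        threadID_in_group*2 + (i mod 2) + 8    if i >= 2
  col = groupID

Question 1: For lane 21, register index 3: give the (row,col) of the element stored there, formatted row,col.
lane 21: gr=5 (21/4), th=1 (21%4)
i=3: r=1*2+1+8=11, c=gr=5

11,5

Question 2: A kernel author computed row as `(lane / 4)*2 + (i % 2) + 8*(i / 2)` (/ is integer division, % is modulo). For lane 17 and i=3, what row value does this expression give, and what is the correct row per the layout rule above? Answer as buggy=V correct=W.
buggy=17 correct=11

`(lane / 4)*2 + (i % 2) + 8*(i / 2)`[17,3]→17
17: G=4,T=1
[3] (1*2+1+8,4) = (11,4)
row: 17 vs 11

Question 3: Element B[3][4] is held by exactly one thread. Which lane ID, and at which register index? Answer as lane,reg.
c: 4->gid=4  r: 3->r8=0,tid=1,i&1=1
L=4*4+1=17  i=0*2+1=1

17,1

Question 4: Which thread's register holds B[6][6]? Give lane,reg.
27,0

c=6⇒gr=6  r=6⇒Rb=0,th=3,odd=0
L=6*4+3=27  i=0*2+0=0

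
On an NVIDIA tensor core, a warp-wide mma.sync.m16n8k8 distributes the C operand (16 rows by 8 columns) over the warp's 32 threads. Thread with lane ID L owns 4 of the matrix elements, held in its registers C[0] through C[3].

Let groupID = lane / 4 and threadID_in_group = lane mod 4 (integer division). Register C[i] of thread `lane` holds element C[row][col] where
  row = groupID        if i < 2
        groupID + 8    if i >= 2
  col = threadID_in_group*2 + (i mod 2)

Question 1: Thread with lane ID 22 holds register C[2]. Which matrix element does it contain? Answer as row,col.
L=22->gid=22>>2=5, tid=22&3=2
[2]->row 5+8=13  col 2·2+0=4

13,4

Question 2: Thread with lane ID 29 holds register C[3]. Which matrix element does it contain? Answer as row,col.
15,3

lane 29: g=7 (29/4), t=1 (29%4)
i=3: r=7+8=15, c=1*2+1=3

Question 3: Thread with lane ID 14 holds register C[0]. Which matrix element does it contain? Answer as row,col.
3,4

L=14->gid=14>>2=3, tid=14&3=2
[0]->row 3+0=3  col 2·2+0=4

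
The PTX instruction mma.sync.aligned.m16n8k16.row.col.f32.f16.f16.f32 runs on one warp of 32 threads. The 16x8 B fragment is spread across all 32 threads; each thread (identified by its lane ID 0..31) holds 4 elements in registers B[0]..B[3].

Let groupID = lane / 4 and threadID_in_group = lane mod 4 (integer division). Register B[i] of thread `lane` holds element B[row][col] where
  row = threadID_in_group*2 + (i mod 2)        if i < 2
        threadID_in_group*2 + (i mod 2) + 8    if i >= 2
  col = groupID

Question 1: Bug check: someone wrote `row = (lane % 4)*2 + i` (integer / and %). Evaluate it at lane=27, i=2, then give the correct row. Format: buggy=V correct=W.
`(lane % 4)*2 + i`[27,2]->8
L=27->gid=27>>2=6, tid=27&3=3
[2]->row 3·2+0+8=14  col gid=6
row: 8 vs 14

buggy=8 correct=14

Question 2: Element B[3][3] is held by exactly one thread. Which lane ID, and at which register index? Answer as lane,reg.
13,1

c: 3->gid=3  r: 3->r8=0,tid=1,i&1=1
L=3*4+1=13  i=0*2+1=1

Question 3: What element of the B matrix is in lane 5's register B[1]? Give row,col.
3,1

L=5=>grp=5>>2=1, tig=5&3=1
[1]=>row 1·2+1+0=3  col grp=1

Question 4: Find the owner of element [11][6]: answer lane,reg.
25,3

c=6->g=6  r=11->rb=1,t=1,b0=1
L=6*4+1=25  i=1*2+1=3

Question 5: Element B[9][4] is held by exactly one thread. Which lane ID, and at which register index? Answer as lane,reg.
16,3

c:4=>grp=4  r:9=>rB=1,tig=0,lo=1
L=4*4+0=16  i=1*2+1=3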